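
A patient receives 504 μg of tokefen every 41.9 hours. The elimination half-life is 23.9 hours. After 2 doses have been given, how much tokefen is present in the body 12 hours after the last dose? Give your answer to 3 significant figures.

461 μg

The 2 doses were given 53.9, 12 hours ago.
Total = 504·(1/2)^(53.9/23.9) + 504·(1/2)^(12/23.9)
      = 105.57 + 355.87 ≈ 461.43 μg.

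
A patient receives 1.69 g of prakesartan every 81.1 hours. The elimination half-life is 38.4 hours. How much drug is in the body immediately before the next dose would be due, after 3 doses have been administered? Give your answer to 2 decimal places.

The 3 doses were given 243.3, 162.2, 81.1 hours ago.
Total = 1.69·(1/2)^(243.3/38.4) + 1.69·(1/2)^(162.2/38.4) + 1.69·(1/2)^(81.1/38.4)
      = 0.020921 + 0.090437 + 0.39095 ≈ 0.50231 g.

0.50 g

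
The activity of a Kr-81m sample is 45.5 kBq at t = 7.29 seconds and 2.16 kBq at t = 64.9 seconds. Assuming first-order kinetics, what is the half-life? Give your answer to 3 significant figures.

Over Δt = 64.9 − 7.29 = 57.61 seconds, the level fell by a factor of 45.5/2.16 ≈ 21.065.
n = log₂(21.065) ≈ 4.3968 half-lives, so t½ = 57.61/4.3968 ≈ 13.103 seconds.

13.1 seconds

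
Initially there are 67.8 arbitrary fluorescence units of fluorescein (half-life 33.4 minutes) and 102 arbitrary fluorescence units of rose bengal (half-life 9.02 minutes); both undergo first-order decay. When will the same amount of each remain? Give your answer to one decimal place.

Set 67.8·(1/2)^(t/33.4) = 102·(1/2)^(t/9.02).
Taking log₂: log₂(67.8/102) = t·(1/33.4 − 1/9.02).
log₂(0.66471) = -0.58921; 1/33.4 − 1/9.02 = -0.080925.
t = -0.58921 / -0.080925 ≈ 7.281 minutes.

7.3 minutes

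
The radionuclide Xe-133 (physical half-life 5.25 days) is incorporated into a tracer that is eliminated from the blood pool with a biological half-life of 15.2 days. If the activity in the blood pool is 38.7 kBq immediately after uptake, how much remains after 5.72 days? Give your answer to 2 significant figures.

1/t_eff = 1/t_phys + 1/t_biol = 1/5.25 + 1/15.2 = 0.25627 per day.
t_eff = 5.25 × 15.2 / (5.25 + 15.2) ≈ 3.9022 days.
Remaining = 38.7 × (1/2)^(5.72/3.9022) = 38.7 × (1/2)^1.4658 ≈ 14.01 kBq.

14 kBq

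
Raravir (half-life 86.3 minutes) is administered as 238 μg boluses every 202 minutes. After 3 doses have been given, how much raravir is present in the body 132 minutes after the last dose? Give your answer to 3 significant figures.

102 μg

The 3 doses were given 536, 334, 132 minutes ago.
Total = 238·(1/2)^(536/86.3) + 238·(1/2)^(334/86.3) + 238·(1/2)^(132/86.3)
      = 3.213 + 16.275 + 82.44 ≈ 101.93 μg.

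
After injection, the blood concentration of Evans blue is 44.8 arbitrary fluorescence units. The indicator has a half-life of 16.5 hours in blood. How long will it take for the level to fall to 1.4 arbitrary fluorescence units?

1.4/44.8 = 1/32, so 5 half-lives have elapsed.
t = 5 × 16.5 = 82.5 hours.

82.5 hours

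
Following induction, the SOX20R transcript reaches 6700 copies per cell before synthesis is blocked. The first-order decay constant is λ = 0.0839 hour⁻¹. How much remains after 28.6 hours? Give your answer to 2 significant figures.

t½ = ln 2 / λ = 0.69315 / 0.0839 ≈ 8.2616 hours.
Number of half-lives: n = 28.6/8.2616 ≈ 3.4618.
Remaining = 6700 × (1/2)^3.4618 = 6700 × 0.09076 ≈ 608.09 copies per cell.

610 copies per cell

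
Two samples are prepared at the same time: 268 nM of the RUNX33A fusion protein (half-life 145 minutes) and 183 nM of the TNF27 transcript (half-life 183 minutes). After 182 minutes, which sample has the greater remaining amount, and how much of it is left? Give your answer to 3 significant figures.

RUNX33A fusion protein: 268 × (1/2)^1.2552 ≈ 112.28 nM.
TNF27 transcript: 183 × (1/2)^0.99454 ≈ 91.847 nM.
RUNX33A fusion protein has more remaining, at ≈ 112.28 nM.

RUNX33A fusion protein, 112 nM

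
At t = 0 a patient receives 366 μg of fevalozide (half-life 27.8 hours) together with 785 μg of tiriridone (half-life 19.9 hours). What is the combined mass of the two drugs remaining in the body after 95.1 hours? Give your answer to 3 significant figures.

fevalozide: 366 × (1/2)^(95.1/27.8) = 366 × (1/2)^3.4209 ≈ 34.174 μg.
tiriridone: 785 × (1/2)^(95.1/19.9) = 785 × (1/2)^4.7789 ≈ 28.594 μg.
Total = 34.174 + 28.594 ≈ 62.768 μg.

62.8 μg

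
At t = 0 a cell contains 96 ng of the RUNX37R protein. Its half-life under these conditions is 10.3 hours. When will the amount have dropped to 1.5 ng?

61.8 hours

1.5/96 = 1/64, so 6 half-lives have elapsed.
t = 6 × 10.3 = 61.8 hours.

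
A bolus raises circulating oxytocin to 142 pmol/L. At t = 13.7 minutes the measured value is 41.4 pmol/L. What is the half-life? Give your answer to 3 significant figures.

A/A₀ = 41.4/142 ≈ 0.29155.
n = log₂(3.43) ≈ 1.7782 half-lives elapsed in 13.7 minutes.
t½ = 13.7/1.7782 ≈ 7.7045 minutes.

7.70 minutes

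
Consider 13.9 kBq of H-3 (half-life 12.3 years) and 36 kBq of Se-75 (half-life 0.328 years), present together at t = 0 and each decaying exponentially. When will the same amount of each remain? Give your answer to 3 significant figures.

Set 13.9·(1/2)^(t/12.3) = 36·(1/2)^(t/0.328).
Taking log₂: log₂(13.9/36) = t·(1/12.3 − 1/0.328).
log₂(0.38611) = -1.3729; 1/12.3 − 1/0.328 = -2.9675.
t = -1.3729 / -2.9675 ≈ 0.46265 years.

0.463 years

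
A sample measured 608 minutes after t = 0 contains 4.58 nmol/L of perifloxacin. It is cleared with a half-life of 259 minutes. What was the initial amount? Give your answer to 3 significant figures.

Number of half-lives elapsed: n = 608/259 ≈ 2.3475.
A₀ = A × 2^n = 4.58 × 2^2.3475 = 4.58 × 5.0894 ≈ 23.309 nmol/L.

23.3 nmol/L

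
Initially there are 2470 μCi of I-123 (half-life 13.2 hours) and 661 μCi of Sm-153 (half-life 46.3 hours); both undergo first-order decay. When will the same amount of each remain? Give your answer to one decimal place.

Set 2470·(1/2)^(t/13.2) = 661·(1/2)^(t/46.3).
Taking log₂: log₂(2470/661) = t·(1/13.2 − 1/46.3).
log₂(3.7368) = 1.9018; 1/13.2 − 1/46.3 = 0.054159.
t = 1.9018 / 0.054159 ≈ 35.115 hours.

35.1 hours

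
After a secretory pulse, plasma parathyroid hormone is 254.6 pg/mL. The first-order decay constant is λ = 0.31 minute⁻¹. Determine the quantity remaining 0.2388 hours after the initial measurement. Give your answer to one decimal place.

3.0 pg/mL

t½ = ln 2 / λ = 0.69315 / 0.31 ≈ 2.236 minutes.
Convert the elapsed time: 0.2388 hours = 14.328 minutes.
Number of half-lives: n = 14.328/2.236 ≈ 6.408.
Remaining = 254.6 × (1/2)^6.408 = 254.6 × 0.011776 ≈ 2.9982 pg/mL.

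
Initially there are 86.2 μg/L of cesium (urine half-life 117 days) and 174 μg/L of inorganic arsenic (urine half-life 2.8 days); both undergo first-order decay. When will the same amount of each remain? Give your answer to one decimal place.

Set 86.2·(1/2)^(t/117) = 174·(1/2)^(t/2.8).
Taking log₂: log₂(86.2/174) = t·(1/117 − 1/2.8).
log₂(0.4954) = -1.0133; 1/117 − 1/2.8 = -0.3486.
t = -1.0133 / -0.3486 ≈ 2.9069 days.

2.9 days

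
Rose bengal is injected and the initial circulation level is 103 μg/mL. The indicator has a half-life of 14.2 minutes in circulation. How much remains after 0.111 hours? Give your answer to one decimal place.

74.4 μg/mL

Convert the elapsed time: 0.111 hours = 6.66 minutes.
Number of half-lives: n = 6.66/14.2 ≈ 0.46901.
Remaining = 103 × (1/2)^0.46901 = 103 × 0.72246 ≈ 74.413 μg/mL.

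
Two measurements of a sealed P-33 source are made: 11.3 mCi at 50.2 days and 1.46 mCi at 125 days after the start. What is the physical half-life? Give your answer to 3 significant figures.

Over Δt = 125 − 50.2 = 74.8 days, the level fell by a factor of 11.3/1.46 ≈ 7.7397.
n = log₂(7.7397) ≈ 2.9523 half-lives, so t½ = 74.8/2.9523 ≈ 25.336 days.

25.3 days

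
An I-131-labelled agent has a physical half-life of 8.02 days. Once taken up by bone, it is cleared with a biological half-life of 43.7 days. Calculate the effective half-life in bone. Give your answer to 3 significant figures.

6.78 days

1/t_eff = 1/t_phys + 1/t_biol = 1/8.02 + 1/43.7 = 0.14757 per day.
t_eff = 8.02 × 43.7 / (8.02 + 43.7) ≈ 6.7764 days.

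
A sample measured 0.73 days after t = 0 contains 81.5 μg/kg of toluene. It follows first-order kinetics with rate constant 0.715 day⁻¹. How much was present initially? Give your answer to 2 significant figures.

t½ = ln 2 / λ = 0.69315 / 0.715 ≈ 0.96944 days.
Number of half-lives elapsed: n = 0.73/0.96944 ≈ 0.75301.
A₀ = A × 2^n = 81.5 × 2^0.75301 = 81.5 × 1.6853 ≈ 137.35 μg/kg.

140 μg/kg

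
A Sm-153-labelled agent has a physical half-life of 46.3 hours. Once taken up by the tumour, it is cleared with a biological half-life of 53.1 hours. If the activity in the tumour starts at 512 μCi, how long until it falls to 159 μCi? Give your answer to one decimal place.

41.7 hours

1/t_eff = 1/t_phys + 1/t_biol = 1/46.3 + 1/53.1 = 0.040431 per hour.
t_eff = 46.3 × 53.1 / (46.3 + 53.1) ≈ 24.734 hours.
n = log₂(512/159) ≈ 1.6871; t = 1.6871 × 24.734 ≈ 41.729 hours.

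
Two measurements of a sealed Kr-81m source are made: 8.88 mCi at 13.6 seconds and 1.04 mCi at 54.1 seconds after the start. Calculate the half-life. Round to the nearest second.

13 seconds

Over Δt = 54.1 − 13.6 = 40.5 seconds, the level fell by a factor of 8.88/1.04 ≈ 8.5385.
n = log₂(8.5385) ≈ 3.094 half-lives, so t½ = 40.5/3.094 ≈ 13.09 seconds.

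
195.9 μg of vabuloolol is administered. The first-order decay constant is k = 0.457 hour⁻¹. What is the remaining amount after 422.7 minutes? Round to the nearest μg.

8 μg

t½ = ln 2 / k = 0.69315 / 0.457 ≈ 1.5167 hours.
Convert the elapsed time: 422.7 minutes = 7.045 hours.
Number of half-lives: n = 7.045/1.5167 ≈ 4.6449.
Remaining = 195.9 × (1/2)^4.6449 = 195.9 × 0.039972 ≈ 7.8306 μg.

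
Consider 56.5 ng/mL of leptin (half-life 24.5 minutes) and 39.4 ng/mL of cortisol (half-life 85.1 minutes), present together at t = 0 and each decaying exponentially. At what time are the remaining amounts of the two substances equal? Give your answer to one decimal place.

Set 56.5·(1/2)^(t/24.5) = 39.4·(1/2)^(t/85.1).
Taking log₂: log₂(56.5/39.4) = t·(1/24.5 − 1/85.1).
log₂(1.434) = 0.52006; 1/24.5 − 1/85.1 = 0.029065.
t = 0.52006 / 0.029065 ≈ 17.893 minutes.

17.9 minutes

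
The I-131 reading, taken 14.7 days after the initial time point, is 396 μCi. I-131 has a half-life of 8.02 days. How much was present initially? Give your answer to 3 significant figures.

1410 μCi

Number of half-lives elapsed: n = 14.7/8.02 ≈ 1.8329.
A₀ = A × 2^n = 396 × 2^1.8329 = 396 × 3.5626 ≈ 1410.8 μCi.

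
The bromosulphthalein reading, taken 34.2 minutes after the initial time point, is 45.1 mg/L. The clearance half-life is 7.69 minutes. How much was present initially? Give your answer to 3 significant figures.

Number of half-lives elapsed: n = 34.2/7.69 ≈ 4.4473.
A₀ = A × 2^n = 45.1 × 2^4.4473 = 45.1 × 21.816 ≈ 983.91 mg/L.

984 mg/L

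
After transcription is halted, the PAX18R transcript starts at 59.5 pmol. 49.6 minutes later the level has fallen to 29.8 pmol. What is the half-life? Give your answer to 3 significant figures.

49.7 minutes

A/A₀ = 29.8/59.5 ≈ 0.50084.
n = log₂(1.9966) ≈ 0.99758 half-lives elapsed in 49.6 minutes.
t½ = 49.6/0.99758 ≈ 49.72 minutes.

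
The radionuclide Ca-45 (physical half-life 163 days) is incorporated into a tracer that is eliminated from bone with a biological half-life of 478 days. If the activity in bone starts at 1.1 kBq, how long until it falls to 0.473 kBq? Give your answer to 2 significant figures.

1/t_eff = 1/t_phys + 1/t_biol = 1/163 + 1/478 = 0.008227 per day.
t_eff = 163 × 478 / (163 + 478) ≈ 121.55 days.
n = log₂(1.1/0.473) ≈ 1.2176; t = 1.2176 × 121.55 ≈ 148 days.

150 days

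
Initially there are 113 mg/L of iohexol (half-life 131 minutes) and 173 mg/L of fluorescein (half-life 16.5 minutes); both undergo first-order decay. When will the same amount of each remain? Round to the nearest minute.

12 minutes

Set 113·(1/2)^(t/131) = 173·(1/2)^(t/16.5).
Taking log₂: log₂(113/173) = t·(1/131 − 1/16.5).
log₂(0.65318) = -0.61445; 1/131 − 1/16.5 = -0.052972.
t = -0.61445 / -0.052972 ≈ 11.599 minutes.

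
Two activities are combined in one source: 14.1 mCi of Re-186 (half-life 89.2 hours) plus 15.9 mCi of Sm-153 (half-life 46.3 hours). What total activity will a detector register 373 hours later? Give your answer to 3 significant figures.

0.837 mCi

Re-186: 14.1 × (1/2)^(373/89.2) = 14.1 × (1/2)^4.1816 ≈ 0.77701 mCi.
Sm-153: 15.9 × (1/2)^(373/46.3) = 15.9 × (1/2)^8.0562 ≈ 0.059738 mCi.
Total = 0.77701 + 0.059738 ≈ 0.83675 mCi.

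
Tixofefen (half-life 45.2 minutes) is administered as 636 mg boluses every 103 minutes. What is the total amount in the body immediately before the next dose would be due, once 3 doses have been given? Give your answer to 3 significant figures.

164 mg

The 3 doses were given 309, 206, 103 minutes ago.
Total = 636·(1/2)^(309/45.2) + 636·(1/2)^(206/45.2) + 636·(1/2)^(103/45.2)
      = 5.5658 + 27.009 + 131.06 ≈ 163.64 mg.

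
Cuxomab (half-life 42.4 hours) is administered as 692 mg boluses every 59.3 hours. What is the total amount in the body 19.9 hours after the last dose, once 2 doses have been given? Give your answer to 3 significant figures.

689 mg

The 2 doses were given 79.2, 19.9 hours ago.
Total = 692·(1/2)^(79.2/42.4) + 692·(1/2)^(19.9/42.4)
      = 189.59 + 499.83 ≈ 689.41 mg.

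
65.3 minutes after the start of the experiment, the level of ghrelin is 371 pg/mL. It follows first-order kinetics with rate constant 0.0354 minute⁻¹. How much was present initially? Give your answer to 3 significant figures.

3740 pg/mL

t½ = ln 2 / k = 0.69315 / 0.0354 ≈ 19.58 minutes.
Number of half-lives elapsed: n = 65.3/19.58 ≈ 3.335.
A₀ = A × 2^n = 371 × 2^3.335 = 371 × 10.091 ≈ 3743.7 pg/mL.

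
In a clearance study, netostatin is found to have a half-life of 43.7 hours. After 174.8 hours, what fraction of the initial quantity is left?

0.0625

n = 174.8/43.7 ≈ 4 half-lives.
Fraction remaining = (1/2)^4 ≈ 0.0625.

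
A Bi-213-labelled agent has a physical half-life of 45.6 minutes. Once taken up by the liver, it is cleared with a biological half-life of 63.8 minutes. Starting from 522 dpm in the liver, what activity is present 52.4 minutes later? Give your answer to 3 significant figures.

133 dpm

1/t_eff = 1/t_phys + 1/t_biol = 1/45.6 + 1/63.8 = 0.037604 per minute.
t_eff = 45.6 × 63.8 / (45.6 + 63.8) ≈ 26.593 minutes.
Remaining = 522 × (1/2)^(52.4/26.593) = 522 × (1/2)^1.9704 ≈ 133.2 dpm.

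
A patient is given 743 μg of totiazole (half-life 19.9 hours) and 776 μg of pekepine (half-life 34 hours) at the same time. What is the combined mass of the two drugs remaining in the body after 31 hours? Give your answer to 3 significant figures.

665 μg

totiazole: 743 × (1/2)^(31/19.9) = 743 × (1/2)^1.5578 ≈ 252.38 μg.
pekepine: 776 × (1/2)^(31/34) = 776 × (1/2)^0.91176 ≈ 412.47 μg.
Total = 252.38 + 412.47 ≈ 664.85 μg.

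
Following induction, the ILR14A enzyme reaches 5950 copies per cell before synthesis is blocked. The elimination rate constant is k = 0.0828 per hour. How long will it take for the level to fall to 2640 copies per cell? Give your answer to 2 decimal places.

t½ = ln 2 / k = 0.69315 / 0.0828 ≈ 8.3713 hours.
Fraction remaining = 2640/5950 ≈ 0.4437.
n = log₂(5950/2640) = ln(2.2538)/ln 2 ≈ 1.1724 half-lives.
t = n × t½ = 1.1724 × 8.3713 ≈ 9.8142 hours.

9.81 hours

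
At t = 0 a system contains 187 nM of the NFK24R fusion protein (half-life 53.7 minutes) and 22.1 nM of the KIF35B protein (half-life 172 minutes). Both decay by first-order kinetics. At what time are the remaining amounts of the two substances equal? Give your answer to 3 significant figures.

Set 187·(1/2)^(t/53.7) = 22.1·(1/2)^(t/172).
Taking log₂: log₂(187/22.1) = t·(1/53.7 − 1/172).
log₂(8.4615) = 3.0809; 1/53.7 − 1/172 = 0.012808.
t = 3.0809 / 0.012808 ≈ 240.55 minutes.

241 minutes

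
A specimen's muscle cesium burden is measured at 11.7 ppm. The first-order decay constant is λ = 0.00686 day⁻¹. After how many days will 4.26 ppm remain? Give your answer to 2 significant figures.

t½ = ln 2 / λ = 0.69315 / 0.00686 ≈ 101.04 days.
Fraction remaining = 4.26/11.7 ≈ 0.3641.
n = log₂(11.7/4.26) = ln(2.7465)/ln 2 ≈ 1.4576 half-lives.
t = n × t½ = 1.4576 × 101.04 ≈ 147.28 days.

150 days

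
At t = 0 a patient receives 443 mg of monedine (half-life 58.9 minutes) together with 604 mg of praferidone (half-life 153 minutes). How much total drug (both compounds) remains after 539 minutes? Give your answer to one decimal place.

53.3 mg

monedine: 443 × (1/2)^(539/58.9) = 443 × (1/2)^9.1511 ≈ 0.7792 mg.
praferidone: 604 × (1/2)^(539/153) = 604 × (1/2)^3.5229 ≈ 52.547 mg.
Total = 0.7792 + 52.547 ≈ 53.326 mg.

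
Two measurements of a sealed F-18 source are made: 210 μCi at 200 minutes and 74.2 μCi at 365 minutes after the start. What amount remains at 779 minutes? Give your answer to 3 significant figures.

5.45 μCi

Over Δt = 365 − 200 = 165 minutes, the level fell by a factor of 210/74.2 ≈ 2.8302.
n = log₂(2.8302) ≈ 1.5009 half-lives, so t½ = 165/1.5009 ≈ 109.93 minutes.
From t = 365 to t = 779: 74.2 × (1/2)^((779−365)/109.93) ≈ 5.4545 μCi.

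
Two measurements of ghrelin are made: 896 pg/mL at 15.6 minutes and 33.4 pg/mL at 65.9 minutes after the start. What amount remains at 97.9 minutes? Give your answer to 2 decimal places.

4.12 pg/mL

Over Δt = 65.9 − 15.6 = 50.3 minutes, the level fell by a factor of 896/33.4 ≈ 26.826.
n = log₂(26.826) ≈ 4.7456 half-lives, so t½ = 50.3/4.7456 ≈ 10.599 minutes.
From t = 65.9 to t = 97.9: 33.4 × (1/2)^((97.9−65.9)/10.599) ≈ 4.1202 pg/mL.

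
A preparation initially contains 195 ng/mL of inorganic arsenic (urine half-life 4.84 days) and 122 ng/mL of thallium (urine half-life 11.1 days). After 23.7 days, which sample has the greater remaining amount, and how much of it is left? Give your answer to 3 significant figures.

thallium, 27.8 ng/mL

inorganic arsenic: 195 × (1/2)^4.8967 ≈ 6.5461 ng/mL.
thallium: 122 × (1/2)^2.1351 ≈ 27.773 ng/mL.
Thallium has more remaining, at ≈ 27.773 ng/mL.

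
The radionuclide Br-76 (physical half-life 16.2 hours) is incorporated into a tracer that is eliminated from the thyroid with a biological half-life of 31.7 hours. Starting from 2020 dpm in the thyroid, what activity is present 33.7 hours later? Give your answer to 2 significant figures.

1/t_eff = 1/t_phys + 1/t_biol = 1/16.2 + 1/31.7 = 0.093274 per hour.
t_eff = 16.2 × 31.7 / (16.2 + 31.7) ≈ 10.721 hours.
Remaining = 2020 × (1/2)^(33.7/10.721) = 2020 × (1/2)^3.1433 ≈ 228.62 dpm.

230 dpm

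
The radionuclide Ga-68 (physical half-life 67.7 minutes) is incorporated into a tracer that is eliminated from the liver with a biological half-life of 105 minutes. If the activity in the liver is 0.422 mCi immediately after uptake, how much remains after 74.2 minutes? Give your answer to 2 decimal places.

0.12 mCi

1/t_eff = 1/t_phys + 1/t_biol = 1/67.7 + 1/105 = 0.024295 per minute.
t_eff = 67.7 × 105 / (67.7 + 105) ≈ 41.161 minutes.
Remaining = 0.422 × (1/2)^(74.2/41.161) = 0.422 × (1/2)^1.8027 ≈ 0.12096 mCi.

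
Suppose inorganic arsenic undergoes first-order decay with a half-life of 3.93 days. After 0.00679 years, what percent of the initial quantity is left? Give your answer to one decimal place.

0.00679 years = 2.47835 days.
n = 2.47835/3.93 ≈ 0.63062 half-lives.
Fraction remaining = (1/2)^0.63062 ≈ 0.6459, i.e. 64.59%.

64.6%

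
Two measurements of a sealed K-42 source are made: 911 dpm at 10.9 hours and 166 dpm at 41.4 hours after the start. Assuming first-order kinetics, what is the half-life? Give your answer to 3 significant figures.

12.4 hours

Over Δt = 41.4 − 10.9 = 30.5 hours, the level fell by a factor of 911/166 ≈ 5.488.
n = log₂(5.488) ≈ 2.4563 half-lives, so t½ = 30.5/2.4563 ≈ 12.417 hours.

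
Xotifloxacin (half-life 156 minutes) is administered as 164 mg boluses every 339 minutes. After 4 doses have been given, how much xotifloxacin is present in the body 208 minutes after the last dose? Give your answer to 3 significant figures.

The 4 doses were given 1225, 886, 547, 208 minutes ago.
Total = 164·(1/2)^(1225/156) + 164·(1/2)^(886/156) + 164·(1/2)^(547/156) + 164·(1/2)^(208/156)
      = 0.70956 + 3.2 + 14.431 + 65.083 ≈ 83.424 mg.

83.4 mg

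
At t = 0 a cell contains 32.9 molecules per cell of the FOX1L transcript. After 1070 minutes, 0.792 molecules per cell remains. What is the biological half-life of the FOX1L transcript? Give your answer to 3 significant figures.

199 minutes

A/A₀ = 0.792/32.9 ≈ 0.024073.
n = log₂(41.54) ≈ 5.3764 half-lives elapsed in 1070 minutes.
t½ = 1070/5.3764 ≈ 199.02 minutes.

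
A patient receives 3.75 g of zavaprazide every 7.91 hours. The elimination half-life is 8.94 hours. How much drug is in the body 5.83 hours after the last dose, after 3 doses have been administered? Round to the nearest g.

The 3 doses were given 21.65, 13.74, 5.83 hours ago.
Total = 3.75·(1/2)^(21.65/8.94) + 3.75·(1/2)^(13.74/8.94) + 3.75·(1/2)^(5.83/8.94)
      = 0.69989 + 1.2923 + 2.3863 ≈ 4.3785 g.

4 g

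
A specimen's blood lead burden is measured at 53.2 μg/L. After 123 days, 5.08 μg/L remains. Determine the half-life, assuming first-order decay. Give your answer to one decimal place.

A/A₀ = 5.08/53.2 ≈ 0.095489.
n = log₂(10.472) ≈ 3.3885 half-lives elapsed in 123 days.
t½ = 123/3.3885 ≈ 36.299 days.

36.3 days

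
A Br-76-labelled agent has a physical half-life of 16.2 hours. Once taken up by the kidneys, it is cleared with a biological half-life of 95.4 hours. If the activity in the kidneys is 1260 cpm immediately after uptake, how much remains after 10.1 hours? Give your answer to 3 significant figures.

760 cpm

1/t_eff = 1/t_phys + 1/t_biol = 1/16.2 + 1/95.4 = 0.072211 per hour.
t_eff = 16.2 × 95.4 / (16.2 + 95.4) ≈ 13.848 hours.
Remaining = 1260 × (1/2)^(10.1/13.848) = 1260 × (1/2)^0.72933 ≈ 760.01 cpm.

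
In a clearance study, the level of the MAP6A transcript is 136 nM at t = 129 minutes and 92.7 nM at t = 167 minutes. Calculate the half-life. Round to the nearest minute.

69 minutes

Over Δt = 167 − 129 = 38 minutes, the level fell by a factor of 136/92.7 ≈ 1.4671.
n = log₂(1.4671) ≈ 0.55297 half-lives, so t½ = 38/0.55297 ≈ 68.72 minutes.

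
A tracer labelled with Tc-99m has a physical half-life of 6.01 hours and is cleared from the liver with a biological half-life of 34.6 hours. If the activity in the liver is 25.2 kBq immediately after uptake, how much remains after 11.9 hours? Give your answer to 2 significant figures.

1/t_eff = 1/t_phys + 1/t_biol = 1/6.01 + 1/34.6 = 0.19529 per hour.
t_eff = 6.01 × 34.6 / (6.01 + 34.6) ≈ 5.1206 hours.
Remaining = 25.2 × (1/2)^(11.9/5.1206) = 25.2 × (1/2)^2.324 ≈ 5.0329 kBq.

5.0 kBq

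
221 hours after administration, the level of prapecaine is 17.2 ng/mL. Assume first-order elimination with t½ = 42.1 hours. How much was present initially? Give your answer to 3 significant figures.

Number of half-lives elapsed: n = 221/42.1 ≈ 5.2494.
A₀ = A × 2^n = 17.2 × 2^5.2494 = 17.2 × 38.039 ≈ 654.27 ng/mL.

654 ng/mL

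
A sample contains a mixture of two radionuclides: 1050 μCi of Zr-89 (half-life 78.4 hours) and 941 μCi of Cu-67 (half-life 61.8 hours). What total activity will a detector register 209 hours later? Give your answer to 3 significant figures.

Zr-89: 1050 × (1/2)^(209/78.4) = 1050 × (1/2)^2.6658 ≈ 165.46 μCi.
Cu-67: 941 × (1/2)^(209/61.8) = 941 × (1/2)^3.3819 ≈ 90.27 μCi.
Total = 165.46 + 90.27 ≈ 255.73 μCi.

256 μCi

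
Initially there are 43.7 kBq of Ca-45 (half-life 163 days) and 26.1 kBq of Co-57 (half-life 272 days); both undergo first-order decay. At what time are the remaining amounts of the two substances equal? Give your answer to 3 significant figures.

Set 43.7·(1/2)^(t/163) = 26.1·(1/2)^(t/272).
Taking log₂: log₂(43.7/26.1) = t·(1/163 − 1/272).
log₂(1.6743) = 0.74358; 1/163 − 1/272 = 0.0024585.
t = 0.74358 / 0.0024585 ≈ 302.45 days.

302 days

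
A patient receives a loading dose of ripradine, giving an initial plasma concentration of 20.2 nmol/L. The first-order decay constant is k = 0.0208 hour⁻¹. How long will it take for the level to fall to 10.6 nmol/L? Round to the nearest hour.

t½ = ln 2 / k = 0.69315 / 0.0208 ≈ 33.324 hours.
Fraction remaining = 10.6/20.2 ≈ 0.52475.
n = log₂(20.2/10.6) = ln(1.9057)/ln 2 ≈ 0.93029 half-lives.
t = n × t½ = 0.93029 × 33.324 ≈ 31.001 hours.

31 hours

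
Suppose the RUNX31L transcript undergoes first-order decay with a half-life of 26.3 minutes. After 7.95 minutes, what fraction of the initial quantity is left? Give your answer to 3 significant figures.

0.811

n = 7.95/26.3 ≈ 0.30228 half-lives.
Fraction remaining = (1/2)^0.30228 ≈ 0.81097.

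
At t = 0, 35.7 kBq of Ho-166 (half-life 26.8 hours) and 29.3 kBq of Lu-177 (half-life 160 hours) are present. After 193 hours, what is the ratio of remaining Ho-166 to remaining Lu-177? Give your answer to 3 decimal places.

0.019

Ho-166: 35.7 × (1/2)^(193/26.8) = 35.7 × (1/2)^7.2015 ≈ 0.24255 kBq.
Lu-177: 29.3 × (1/2)^(193/160) = 29.3 × (1/2)^1.2063 ≈ 12.698 kBq.
Ratio ≈ 0.24255 / 12.698 ≈ 0.019101.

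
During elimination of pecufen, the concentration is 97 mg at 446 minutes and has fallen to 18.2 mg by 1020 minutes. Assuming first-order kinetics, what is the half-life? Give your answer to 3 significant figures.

Over Δt = 1020 − 446 = 574 minutes, the level fell by a factor of 97/18.2 ≈ 5.3297.
n = log₂(5.3297) ≈ 2.414 half-lives, so t½ = 574/2.414 ≈ 237.78 minutes.

238 minutes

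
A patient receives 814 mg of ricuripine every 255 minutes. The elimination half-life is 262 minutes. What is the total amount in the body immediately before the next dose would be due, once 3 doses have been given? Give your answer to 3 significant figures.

733 mg

The 3 doses were given 765, 510, 255 minutes ago.
Total = 814·(1/2)^(765/262) + 814·(1/2)^(510/262) + 814·(1/2)^(255/262)
      = 107.56 + 211.18 + 414.61 ≈ 733.35 mg.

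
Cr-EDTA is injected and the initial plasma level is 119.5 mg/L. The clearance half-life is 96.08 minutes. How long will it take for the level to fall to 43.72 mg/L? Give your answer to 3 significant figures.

139 minutes

Fraction remaining = 43.72/119.5 ≈ 0.36586.
n = log₂(119.5/43.72) = ln(2.7333)/ln 2 ≈ 1.4506 half-lives.
t = n × t½ = 1.4506 × 96.08 ≈ 139.38 minutes.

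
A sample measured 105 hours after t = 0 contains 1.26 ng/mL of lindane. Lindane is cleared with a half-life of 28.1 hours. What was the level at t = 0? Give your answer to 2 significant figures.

Number of half-lives elapsed: n = 105/28.1 ≈ 3.7367.
A₀ = A × 2^n = 1.26 × 2^3.7367 = 1.26 × 13.33 ≈ 16.796 ng/mL.

17 ng/mL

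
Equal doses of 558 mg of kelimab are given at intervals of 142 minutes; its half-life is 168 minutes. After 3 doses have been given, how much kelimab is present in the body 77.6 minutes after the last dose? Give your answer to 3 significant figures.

756 mg

The 3 doses were given 361.6, 219.6, 77.6 minutes ago.
Total = 558·(1/2)^(361.6/168) + 558·(1/2)^(219.6/168) + 558·(1/2)^(77.6/168)
      = 125.52 + 225.5 + 405.12 ≈ 756.14 mg.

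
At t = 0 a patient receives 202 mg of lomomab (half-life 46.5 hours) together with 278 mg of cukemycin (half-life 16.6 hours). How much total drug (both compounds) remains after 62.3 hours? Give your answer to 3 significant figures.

lomomab: 202 × (1/2)^(62.3/46.5) = 202 × (1/2)^1.3398 ≈ 79.806 mg.
cukemycin: 278 × (1/2)^(62.3/16.6) = 278 × (1/2)^3.753 ≈ 20.619 mg.
Total = 79.806 + 20.619 ≈ 100.43 mg.

100 mg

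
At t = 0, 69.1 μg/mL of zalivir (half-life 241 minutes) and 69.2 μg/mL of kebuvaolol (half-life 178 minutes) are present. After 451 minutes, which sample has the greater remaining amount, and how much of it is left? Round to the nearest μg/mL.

zalivir: 69.1 × (1/2)^1.8714 ≈ 18.886 μg/mL.
kebuvaolol: 69.2 × (1/2)^2.5337 ≈ 11.95 μg/mL.
Zalivir has more remaining, at ≈ 18.886 μg/mL.

zalivir, 19 μg/mL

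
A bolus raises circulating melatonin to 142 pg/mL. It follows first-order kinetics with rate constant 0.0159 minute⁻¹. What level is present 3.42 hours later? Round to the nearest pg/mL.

5 pg/mL

t½ = ln 2 / λ = 0.69315 / 0.0159 ≈ 43.594 minutes.
Convert the elapsed time: 3.42 hours = 205.2 minutes.
Number of half-lives: n = 205.2/43.594 ≈ 4.7071.
Remaining = 142 × (1/2)^4.7071 = 142 × 0.038286 ≈ 5.4366 pg/mL.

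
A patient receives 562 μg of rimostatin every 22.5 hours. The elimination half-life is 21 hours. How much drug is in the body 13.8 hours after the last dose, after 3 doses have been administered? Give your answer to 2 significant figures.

610 μg

The 3 doses were given 58.8, 36.3, 13.8 hours ago.
Total = 562·(1/2)^(58.8/21) + 562·(1/2)^(36.3/21) + 562·(1/2)^(13.8/21)
      = 80.696 + 169.58 + 356.38 ≈ 606.66 μg.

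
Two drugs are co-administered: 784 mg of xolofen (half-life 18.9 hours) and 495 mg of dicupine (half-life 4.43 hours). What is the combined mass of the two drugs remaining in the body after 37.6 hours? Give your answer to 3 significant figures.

xolofen: 784 × (1/2)^(37.6/18.9) = 784 × (1/2)^1.9894 ≈ 197.44 mg.
dicupine: 495 × (1/2)^(37.6/4.43) = 495 × (1/2)^8.4876 ≈ 1.3791 mg.
Total = 197.44 + 1.3791 ≈ 198.82 mg.

199 mg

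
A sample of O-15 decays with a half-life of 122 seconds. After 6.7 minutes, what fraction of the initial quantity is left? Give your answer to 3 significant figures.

6.7 minutes = 402 seconds.
n = 402/122 ≈ 3.2951 half-lives.
Fraction remaining = (1/2)^3.2951 ≈ 0.10188.

0.102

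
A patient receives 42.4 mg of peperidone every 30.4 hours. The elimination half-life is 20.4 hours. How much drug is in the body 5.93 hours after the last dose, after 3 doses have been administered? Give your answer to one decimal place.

The 3 doses were given 66.73, 36.33, 5.93 hours ago.
Total = 42.4·(1/2)^(66.73/20.4) + 42.4·(1/2)^(36.33/20.4) + 42.4·(1/2)^(5.93/20.4)
      = 4.3921 + 12.339 + 34.663 ≈ 51.393 mg.

51.4 mg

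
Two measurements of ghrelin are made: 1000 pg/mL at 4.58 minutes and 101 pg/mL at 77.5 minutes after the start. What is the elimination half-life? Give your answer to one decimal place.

22.0 minutes

Over Δt = 77.5 − 4.58 = 72.92 minutes, the level fell by a factor of 1000/101 ≈ 9.901.
n = log₂(9.901) ≈ 3.3076 half-lives, so t½ = 72.92/3.3076 ≈ 22.046 minutes.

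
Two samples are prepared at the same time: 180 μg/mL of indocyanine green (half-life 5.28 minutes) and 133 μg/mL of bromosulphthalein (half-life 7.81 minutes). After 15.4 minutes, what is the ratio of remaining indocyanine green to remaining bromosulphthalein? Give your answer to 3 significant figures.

0.703

indocyanine green: 180 × (1/2)^(15.4/5.28) = 180 × (1/2)^2.9167 ≈ 23.838 μg/mL.
bromosulphthalein: 133 × (1/2)^(15.4/7.81) = 133 × (1/2)^1.9718 ≈ 33.906 μg/mL.
Ratio ≈ 23.838 / 33.906 ≈ 0.70307.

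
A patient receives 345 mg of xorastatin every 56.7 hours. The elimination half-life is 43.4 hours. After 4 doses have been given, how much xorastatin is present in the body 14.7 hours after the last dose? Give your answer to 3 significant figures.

446 mg

The 4 doses were given 184.8, 128.1, 71.4, 14.7 hours ago.
Total = 345·(1/2)^(184.8/43.4) + 345·(1/2)^(128.1/43.4) + 345·(1/2)^(71.4/43.4) + 345·(1/2)^(14.7/43.4)
      = 18.031 + 44.596 + 110.3 + 272.81 ≈ 445.73 mg.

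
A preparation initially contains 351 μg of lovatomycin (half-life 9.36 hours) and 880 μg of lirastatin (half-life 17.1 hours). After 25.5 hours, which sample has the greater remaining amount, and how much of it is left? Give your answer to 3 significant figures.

lovatomycin: 351 × (1/2)^2.7244 ≈ 53.112 μg.
lirastatin: 880 × (1/2)^1.4912 ≈ 313.02 μg.
Lirastatin has more remaining, at ≈ 313.02 μg.

lirastatin, 313 μg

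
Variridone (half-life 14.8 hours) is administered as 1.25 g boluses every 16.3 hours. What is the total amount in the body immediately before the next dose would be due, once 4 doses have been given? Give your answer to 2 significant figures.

The 4 doses were given 65.2, 48.9, 32.6, 16.3 hours ago.
Total = 1.25·(1/2)^(65.2/14.8) + 1.25·(1/2)^(48.9/14.8) + 1.25·(1/2)^(32.6/14.8) + 1.25·(1/2)^(16.3/14.8)
      = 0.058986 + 0.12656 + 0.27154 + 0.5826 ≈ 1.0397 g.

1.0 g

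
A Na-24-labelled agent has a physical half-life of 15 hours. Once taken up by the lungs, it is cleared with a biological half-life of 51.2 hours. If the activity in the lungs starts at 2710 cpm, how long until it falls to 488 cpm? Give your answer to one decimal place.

28.7 hours

1/t_eff = 1/t_phys + 1/t_biol = 1/15 + 1/51.2 = 0.086198 per hour.
t_eff = 15 × 51.2 / (15 + 51.2) ≈ 11.601 hours.
n = log₂(2710/488) ≈ 2.4733; t = 2.4733 × 11.601 ≈ 28.694 hours.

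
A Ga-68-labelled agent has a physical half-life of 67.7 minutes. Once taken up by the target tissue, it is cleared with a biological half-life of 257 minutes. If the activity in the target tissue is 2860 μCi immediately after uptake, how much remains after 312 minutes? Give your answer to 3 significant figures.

50.5 μCi

1/t_eff = 1/t_phys + 1/t_biol = 1/67.7 + 1/257 = 0.018662 per minute.
t_eff = 67.7 × 257 / (67.7 + 257) ≈ 53.585 minutes.
Remaining = 2860 × (1/2)^(312/53.585) = 2860 × (1/2)^5.8226 ≈ 50.535 μCi.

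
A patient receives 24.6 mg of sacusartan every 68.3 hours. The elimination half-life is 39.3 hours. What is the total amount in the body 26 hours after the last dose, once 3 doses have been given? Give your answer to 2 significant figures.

22 mg

The 3 doses were given 162.6, 94.3, 26 hours ago.
Total = 24.6·(1/2)^(162.6/39.3) + 24.6·(1/2)^(94.3/39.3) + 24.6·(1/2)^(26/39.3)
      = 1.3978 + 4.6625 + 15.552 ≈ 21.612 mg.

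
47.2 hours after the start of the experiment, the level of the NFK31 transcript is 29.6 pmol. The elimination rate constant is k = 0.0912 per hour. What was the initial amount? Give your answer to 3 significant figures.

t½ = ln 2 / k = 0.69315 / 0.0912 ≈ 7.6003 hours.
Number of half-lives elapsed: n = 47.2/7.6003 ≈ 6.2103.
A₀ = A × 2^n = 29.6 × 2^6.2103 = 29.6 × 74.043 ≈ 2191.7 pmol.

2190 pmol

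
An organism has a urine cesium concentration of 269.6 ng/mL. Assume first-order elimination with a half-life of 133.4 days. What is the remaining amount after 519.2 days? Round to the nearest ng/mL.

Number of half-lives: n = 519.2/133.4 ≈ 3.8921.
Remaining = 269.6 × (1/2)^3.8921 = 269.6 × 0.067356 ≈ 18.159 ng/mL.

18 ng/mL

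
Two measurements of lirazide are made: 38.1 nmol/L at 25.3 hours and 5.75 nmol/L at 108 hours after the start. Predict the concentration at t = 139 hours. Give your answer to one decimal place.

2.8 nmol/L

Over Δt = 108 − 25.3 = 82.7 hours, the level fell by a factor of 38.1/5.75 ≈ 6.6261.
n = log₂(6.6261) ≈ 2.7282 half-lives, so t½ = 82.7/2.7282 ≈ 30.314 hours.
From t = 108 to t = 139: 5.75 × (1/2)^((139−108)/30.314) ≈ 2.8302 nmol/L.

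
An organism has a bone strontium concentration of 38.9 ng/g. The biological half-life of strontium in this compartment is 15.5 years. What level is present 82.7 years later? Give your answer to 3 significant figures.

Number of half-lives: n = 82.7/15.5 ≈ 5.3355.
Remaining = 38.9 × (1/2)^5.3355 = 38.9 × 0.024766 ≈ 0.96341 ng/g.

0.963 ng/g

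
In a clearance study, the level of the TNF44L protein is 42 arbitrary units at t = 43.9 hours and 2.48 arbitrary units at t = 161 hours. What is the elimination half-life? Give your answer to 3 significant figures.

28.7 hours

Over Δt = 161 − 43.9 = 117.1 hours, the level fell by a factor of 42/2.48 ≈ 16.935.
n = log₂(16.935) ≈ 4.082 half-lives, so t½ = 117.1/4.082 ≈ 28.687 hours.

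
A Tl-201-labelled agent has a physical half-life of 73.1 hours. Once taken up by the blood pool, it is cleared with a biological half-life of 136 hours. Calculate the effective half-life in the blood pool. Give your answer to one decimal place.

1/t_eff = 1/t_phys + 1/t_biol = 1/73.1 + 1/136 = 0.021033 per hour.
t_eff = 73.1 × 136 / (73.1 + 136) ≈ 47.545 hours.

47.5 hours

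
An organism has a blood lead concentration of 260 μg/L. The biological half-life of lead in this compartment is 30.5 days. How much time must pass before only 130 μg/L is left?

30.5 days

130/260 = 1/2, so 1 half-life has elapsed.
t = 1 × 30.5 = 30.5 days.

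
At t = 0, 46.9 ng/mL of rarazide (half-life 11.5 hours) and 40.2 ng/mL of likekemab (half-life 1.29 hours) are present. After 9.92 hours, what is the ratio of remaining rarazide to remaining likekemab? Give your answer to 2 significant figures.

130

rarazide: 46.9 × (1/2)^(9.92/11.5) = 46.9 × (1/2)^0.86261 ≈ 25.793 ng/mL.
likekemab: 40.2 × (1/2)^(9.92/1.29) = 40.2 × (1/2)^7.6899 ≈ 0.19468 ng/mL.
Ratio ≈ 25.793 / 0.19468 ≈ 132.49.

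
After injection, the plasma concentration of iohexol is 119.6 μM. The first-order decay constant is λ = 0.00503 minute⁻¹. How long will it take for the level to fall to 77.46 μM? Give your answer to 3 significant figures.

t½ = ln 2 / λ = 0.69315 / 0.00503 ≈ 137.8 minutes.
Fraction remaining = 77.46/119.6 ≈ 0.64766.
n = log₂(119.6/77.46) = ln(1.544)/ln 2 ≈ 0.62669 half-lives.
t = n × t½ = 0.62669 × 137.8 ≈ 86.36 minutes.

86.4 minutes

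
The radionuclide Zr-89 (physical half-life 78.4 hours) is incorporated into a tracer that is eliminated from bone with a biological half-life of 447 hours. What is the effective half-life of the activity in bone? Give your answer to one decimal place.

66.7 hours

1/t_eff = 1/t_phys + 1/t_biol = 1/78.4 + 1/447 = 0.014992 per hour.
t_eff = 78.4 × 447 / (78.4 + 447) ≈ 66.701 hours.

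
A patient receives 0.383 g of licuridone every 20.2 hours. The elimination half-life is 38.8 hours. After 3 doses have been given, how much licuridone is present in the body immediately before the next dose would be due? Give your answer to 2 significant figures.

The 3 doses were given 60.6, 40.4, 20.2 hours ago.
Total = 0.383·(1/2)^(60.6/38.8) + 0.383·(1/2)^(40.4/38.8) + 0.383·(1/2)^(20.2/38.8)
      = 0.12973 + 0.1861 + 0.26698 ≈ 0.58281 g.

0.58 g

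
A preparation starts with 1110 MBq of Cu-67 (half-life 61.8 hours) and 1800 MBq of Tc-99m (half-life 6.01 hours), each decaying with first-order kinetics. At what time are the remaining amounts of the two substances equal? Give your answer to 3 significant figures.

4.64 hours

Set 1110·(1/2)^(t/61.8) = 1800·(1/2)^(t/6.01).
Taking log₂: log₂(1110/1800) = t·(1/61.8 − 1/6.01).
log₂(0.61667) = -0.69744; 1/61.8 − 1/6.01 = -0.15021.
t = -0.69744 / -0.15021 ≈ 4.6431 hours.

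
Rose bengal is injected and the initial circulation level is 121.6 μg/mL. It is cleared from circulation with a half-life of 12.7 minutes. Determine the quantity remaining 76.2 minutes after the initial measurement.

Elapsed time is 6 half-lives (76.2/12.7).
Each half-life halves the amount: 121.6 × (1/2)^6 = 121.6/64 = 1.9 μg/mL.

1.9 μg/mL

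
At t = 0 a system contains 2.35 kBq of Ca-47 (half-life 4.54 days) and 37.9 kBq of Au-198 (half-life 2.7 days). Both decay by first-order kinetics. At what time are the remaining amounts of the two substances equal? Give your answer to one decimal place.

Set 2.35·(1/2)^(t/4.54) = 37.9·(1/2)^(t/2.7).
Taking log₂: log₂(2.35/37.9) = t·(1/4.54 − 1/2.7).
log₂(0.062005) = -4.0115; 1/4.54 − 1/2.7 = -0.15011.
t = -4.0115 / -0.15011 ≈ 26.724 days.

26.7 days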